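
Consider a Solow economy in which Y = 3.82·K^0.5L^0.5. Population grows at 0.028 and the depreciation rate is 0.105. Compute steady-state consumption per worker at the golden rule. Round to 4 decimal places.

Capital per worker breaks even when investment replaces (n + δ)·k; here n + δ = 0.133.
At the golden rule the marginal product of capital equals n+δ: 0.5·3.82·k^(0.5−1) = 0.133. Solving, k_gold = (0.5·3.82/0.133)^(1/0.5) ≈ 206.2355.
y_gold = 3.82·206.2355^0.5 ≈ 54.8586.
c_gold = y_gold − (n+δ)·k_gold = 54.8586 − 0.133·206.2355 ≈ 27.4293.

c_gold ≈ 27.4293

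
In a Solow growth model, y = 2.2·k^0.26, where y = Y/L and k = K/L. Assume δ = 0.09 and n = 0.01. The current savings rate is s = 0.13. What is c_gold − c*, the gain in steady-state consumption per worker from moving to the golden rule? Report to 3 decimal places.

Δc ≈ 0.236

The effective depreciation rate is n + δ = 0.01 + 0.09 = 0.1.
Current steady state (s = 0.13): k* = (0.13·2.2/0.1)^(1/0.74) ≈ 4.1372, y* = 2.2·4.1372^0.26 ≈ 3.1825, c* = (1−0.13)·3.1825 ≈ 2.7688.
Maximizing c = f(k) − (n+δ)·k gives f'(k) = n+δ, i.e. 0.26·2.2·k^(0.26−1) = 0.1, so k_gold = (0.26·2.2/0.1)^(1/0.74) ≈ 10.5562.
y_gold = 2.2·10.5562^0.26 ≈ 4.0601, c_gold = y_gold − 0.1·k_gold ≈ 3.0045.
Gain: Δc = 3.0045 − 2.7688 ≈ 0.2357.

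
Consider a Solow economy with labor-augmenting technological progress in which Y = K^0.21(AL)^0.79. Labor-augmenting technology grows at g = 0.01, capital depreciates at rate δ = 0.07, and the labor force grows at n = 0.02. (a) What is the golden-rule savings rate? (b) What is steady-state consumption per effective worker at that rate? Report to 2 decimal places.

n + g + δ = 0.02 + 0.01 + 0.07 = 0.1.
For Cobb-Douglas, s_gold equals capital's share: s_gold = 0.21.
Maximizing c = f(k) − (n+g+δ)·k gives f'(k) = n+g+δ, i.e. 0.21·k^(0.21−1) = 0.1, so k_gold = (0.21/0.1)^(1/0.79) ≈ 2.5578.
y_gold = 2.5578^0.21 ≈ 1.2180; c_gold = (1−0.21)·y_gold ≈ 0.9622.

(a) s_gold = 0.21; (b) c_gold ≈ 0.96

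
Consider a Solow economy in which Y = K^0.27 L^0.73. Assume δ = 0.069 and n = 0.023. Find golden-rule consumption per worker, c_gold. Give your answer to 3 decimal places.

c_gold ≈ 1.087

The effective depreciation rate is n + δ = 0.023 + 0.069 = 0.092.
Maximizing c = f(k) − (n+δ)·k gives f'(k) = n+δ, i.e. 0.27·k^(0.27−1) = 0.092, so k_gold = (0.27/0.092)^(1/0.73) ≈ 4.3703.
y_gold = 4.3703^0.27 ≈ 1.4892.
c_gold = y_gold − (n+δ)·k_gold = 1.4892 − 0.092·4.3703 ≈ 1.0871.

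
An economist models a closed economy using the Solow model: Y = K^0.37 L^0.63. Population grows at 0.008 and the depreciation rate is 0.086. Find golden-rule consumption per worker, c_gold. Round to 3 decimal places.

Capital per worker breaks even when investment replaces (n + δ)·k; here n + δ = 0.094.
At the golden rule the marginal product of capital equals n+δ: 0.37·k^(0.37−1) = 0.094. Solving, k_gold = (0.37/0.094)^(1/0.63) ≈ 8.8016.
y_gold = 8.8016^0.37 ≈ 2.2361.
c_gold = y_gold − (n+δ)·k_gold = 2.2361 − 0.094·8.8016 ≈ 1.4087.

c_gold ≈ 1.409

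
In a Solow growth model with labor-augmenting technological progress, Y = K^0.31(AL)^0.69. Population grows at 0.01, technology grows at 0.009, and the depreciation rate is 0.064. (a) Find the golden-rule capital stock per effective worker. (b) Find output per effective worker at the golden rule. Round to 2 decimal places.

(a) k_gold ≈ 6.75; (b) y_gold ≈ 1.81

Capital per effective worker breaks even when investment replaces (n + g + δ)·k; here n + g + δ = 0.083.
At the golden rule the marginal product of capital equals n+g+δ: 0.31·k^(0.31−1) = 0.083. Solving, k_gold = (0.31/0.083)^(1/0.69) ≈ 6.7514.
y_gold = 6.7514^0.31 ≈ 1.8076.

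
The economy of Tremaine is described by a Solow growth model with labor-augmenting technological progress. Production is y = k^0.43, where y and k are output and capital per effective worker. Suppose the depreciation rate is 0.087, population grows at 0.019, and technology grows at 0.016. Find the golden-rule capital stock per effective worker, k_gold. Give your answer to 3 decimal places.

n + g + δ = 0.019 + 0.016 + 0.087 = 0.122.
Setting f'(k) = n+g+δ gives 0.43·k^(0.43−1) = 0.122, hence k_gold = (0.43/0.122)^(1/0.57) ≈ 9.1167.

k_gold ≈ 9.117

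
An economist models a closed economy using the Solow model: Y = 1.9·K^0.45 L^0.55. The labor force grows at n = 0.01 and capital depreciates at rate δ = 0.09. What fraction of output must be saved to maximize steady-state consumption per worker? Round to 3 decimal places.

Capital per worker breaks even when investment replaces (n + δ)·k; here n + δ = 0.1.
At the golden rule MPK = n+δ, and in any Cobb-Douglas steady state s = (n+δ)·k/y = MPK·k/y = capital's share 0.45.

s_gold = 0.450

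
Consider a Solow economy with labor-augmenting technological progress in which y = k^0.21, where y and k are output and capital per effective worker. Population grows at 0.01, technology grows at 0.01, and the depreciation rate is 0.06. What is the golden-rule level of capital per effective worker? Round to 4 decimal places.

Capital per effective worker breaks even when investment replaces (n + g + δ)·k; here n + g + δ = 0.08.
Maximizing c = f(k) − (n+g+δ)·k gives f'(k) = n+g+δ, i.e. 0.21·k^(0.21−1) = 0.08, so k_gold = (0.21/0.08)^(1/0.79) ≈ 3.3927.

k_gold ≈ 3.3927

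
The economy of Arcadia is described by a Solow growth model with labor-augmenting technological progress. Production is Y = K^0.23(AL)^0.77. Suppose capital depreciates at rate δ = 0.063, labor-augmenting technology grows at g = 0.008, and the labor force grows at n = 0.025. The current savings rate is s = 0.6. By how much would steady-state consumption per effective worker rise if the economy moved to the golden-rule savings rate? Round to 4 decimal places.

Δc ≈ 0.3081

n + g + δ = 0.025 + 0.008 + 0.063 = 0.096.
Current steady state (s = 0.6): k* = (0.6/0.096)^(1/0.77) ≈ 10.8046, y* = 10.8046^0.23 ≈ 1.7287, c* = (1−0.6)·1.7287 ≈ 0.6915.
Setting f'(k) = n+g+δ gives 0.23·k^(0.23−1) = 0.096, hence k_gold = (0.23/0.096)^(1/0.77) ≈ 3.1103.
y_gold = 3.1103^0.23 ≈ 1.2982, c_gold = y_gold − 0.096·k_gold ≈ 0.9996.
Gain: Δc = 0.9996 − 0.6915 ≈ 0.3081.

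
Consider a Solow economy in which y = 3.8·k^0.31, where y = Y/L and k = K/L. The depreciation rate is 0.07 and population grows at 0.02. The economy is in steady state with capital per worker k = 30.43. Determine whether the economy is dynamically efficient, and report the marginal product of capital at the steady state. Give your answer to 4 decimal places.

The effective depreciation rate is n + δ = 0.02 + 0.07 = 0.09.
MPK = 0.31·3.8·k^(0.31−1) = 0.31·3.8·30.43^(-0.69) ≈ 0.1116.
MPK > 0.09, so the economy is dynamically efficient (under-saving).

dynamically efficient; MPK ≈ 0.1116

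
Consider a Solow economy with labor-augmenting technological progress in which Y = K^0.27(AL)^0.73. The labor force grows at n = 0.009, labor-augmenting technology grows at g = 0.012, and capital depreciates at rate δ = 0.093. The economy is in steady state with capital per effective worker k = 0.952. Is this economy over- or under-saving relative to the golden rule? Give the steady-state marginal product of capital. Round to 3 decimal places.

under-saving; MPK ≈ 0.280

n + g + δ = 0.009 + 0.012 + 0.093 = 0.114.
MPK = 0.27·k^(0.27−1) = 0.27·0.952^(-0.73) ≈ 0.2799.
MPK > 0.114, so the economy is dynamically efficient (under-saving).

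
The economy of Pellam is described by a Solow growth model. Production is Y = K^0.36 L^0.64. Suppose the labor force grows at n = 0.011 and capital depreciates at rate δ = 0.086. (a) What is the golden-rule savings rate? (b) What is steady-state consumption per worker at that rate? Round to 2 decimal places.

(a) s_gold = 0.36; (b) c_gold ≈ 1.34

Break-even investment rate: n + δ = 0.011 + 0.086 = 0.097.
For Cobb-Douglas, s_gold equals capital's share: s_gold = 0.36.
Setting f'(k) = n+δ gives 0.36·k^(0.36−1) = 0.097, hence k_gold = (0.36/0.097)^(1/0.64) ≈ 7.7605.
y_gold = 7.7605^0.36 ≈ 2.0910; c_gold = (1−0.36)·y_gold ≈ 1.3383.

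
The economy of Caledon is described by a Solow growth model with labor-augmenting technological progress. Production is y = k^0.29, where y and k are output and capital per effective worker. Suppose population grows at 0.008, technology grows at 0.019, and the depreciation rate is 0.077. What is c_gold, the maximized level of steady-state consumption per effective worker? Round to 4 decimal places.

The effective depreciation rate is n + g + δ = 0.008 + 0.019 + 0.077 = 0.104.
Setting f'(k) = n+g+δ gives 0.29·k^(0.29−1) = 0.104, hence k_gold = (0.29/0.104)^(1/0.71) ≈ 4.2391.
y_gold = 4.2391^0.29 ≈ 1.5202.
c_gold = y_gold − (n+g+δ)·k_gold = 1.5202 − 0.104·4.2391 ≈ 1.0794.

c_gold ≈ 1.0794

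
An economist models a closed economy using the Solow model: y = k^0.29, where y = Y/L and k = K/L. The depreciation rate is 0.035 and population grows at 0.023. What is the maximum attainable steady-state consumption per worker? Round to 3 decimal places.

c_gold ≈ 1.370

Capital per worker breaks even when investment replaces (n + δ)·k; here n + δ = 0.058.
Maximizing c = f(k) − (n+δ)·k gives f'(k) = n+δ, i.e. 0.29·k^(0.29−1) = 0.058, so k_gold = (0.29/0.058)^(1/0.71) ≈ 9.6486.
y_gold = 9.6486^0.29 ≈ 1.9297.
c_gold = y_gold − (n+δ)·k_gold = 1.9297 − 0.058·9.6486 ≈ 1.3701.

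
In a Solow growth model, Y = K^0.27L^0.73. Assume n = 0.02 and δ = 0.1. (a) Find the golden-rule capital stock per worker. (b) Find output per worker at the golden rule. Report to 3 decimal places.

(a) k_gold ≈ 3.037; (b) y_gold ≈ 1.350

n + δ = 0.02 + 0.1 = 0.12.
At the golden rule the marginal product of capital equals n+δ: 0.27·k^(0.27−1) = 0.12. Solving, k_gold = (0.27/0.12)^(1/0.73) ≈ 3.0370.
y_gold = 3.0370^0.27 ≈ 1.3498.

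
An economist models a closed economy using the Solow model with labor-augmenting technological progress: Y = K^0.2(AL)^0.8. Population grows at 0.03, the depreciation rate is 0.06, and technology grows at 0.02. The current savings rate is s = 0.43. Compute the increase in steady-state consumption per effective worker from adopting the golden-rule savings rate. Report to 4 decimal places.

The effective depreciation rate is n + g + δ = 0.03 + 0.02 + 0.06 = 0.11.
Current steady state (s = 0.43): k* = (0.43/0.11)^(1/0.8) ≈ 5.4966, y* = 5.4966^0.2 ≈ 1.4061, c* = (1−0.43)·1.4061 ≈ 0.8015.
Maximizing c = f(k) − (n+g+δ)·k gives f'(k) = n+g+δ, i.e. 0.2·k^(0.2−1) = 0.11, so k_gold = (0.2/0.11)^(1/0.8) ≈ 2.1113.
y_gold = 2.1113^0.2 ≈ 1.1612, c_gold = y_gold − 0.11·k_gold ≈ 0.9290.
Gain: Δc = 0.9290 − 0.8015 ≈ 0.1275.

Δc ≈ 0.1275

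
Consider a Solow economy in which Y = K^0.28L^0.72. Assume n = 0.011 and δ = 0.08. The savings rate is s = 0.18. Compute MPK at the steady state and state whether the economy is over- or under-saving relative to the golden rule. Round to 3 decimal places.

under-saving; MPK ≈ 0.142

The effective depreciation rate is n + δ = 0.011 + 0.08 = 0.091.
Steady-state k*: s·k^0.28 = 0.091·k gives k* = (0.18/0.091)^(1/0.72) ≈ 2.5789.
MPK = 0.28·2.5789^(-0.72) ≈ 0.1416.
MPK > n+δ = 0.091, so the economy is dynamically efficient (under-saving).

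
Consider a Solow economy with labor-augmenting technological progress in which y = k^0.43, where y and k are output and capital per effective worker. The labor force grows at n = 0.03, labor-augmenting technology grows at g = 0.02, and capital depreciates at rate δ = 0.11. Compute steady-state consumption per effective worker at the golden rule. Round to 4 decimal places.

Capital per effective worker breaks even when investment replaces (n + g + δ)·k; here n + g + δ = 0.16.
Maximizing c = f(k) − (n+g+δ)·k gives f'(k) = n+g+δ, i.e. 0.43·k^(0.43−1) = 0.16, so k_gold = (0.43/0.16)^(1/0.57) ≈ 5.6656.
y_gold = 5.6656^0.43 ≈ 2.1081.
c_gold = y_gold − (n+g+δ)·k_gold = 2.1081 − 0.16·5.6656 ≈ 1.2016.

c_gold ≈ 1.2016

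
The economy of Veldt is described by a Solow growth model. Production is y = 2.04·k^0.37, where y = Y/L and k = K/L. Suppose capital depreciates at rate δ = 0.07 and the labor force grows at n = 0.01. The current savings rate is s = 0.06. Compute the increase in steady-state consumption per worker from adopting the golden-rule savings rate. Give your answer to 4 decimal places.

Δc ≈ 2.3405

Break-even investment rate: n + δ = 0.01 + 0.07 = 0.08.
Current steady state (s = 0.06): k* = (0.06·2.04/0.08)^(1/0.63) ≈ 1.9641, y* = 2.04·1.9641^0.37 ≈ 2.6188, c* = (1−0.06)·2.6188 ≈ 2.4617.
Maximizing c = f(k) − (n+δ)·k gives f'(k) = n+δ, i.e. 0.37·2.04·k^(0.37−1) = 0.08, so k_gold = (0.37·2.04/0.08)^(1/0.63) ≈ 35.2541.
y_gold = 2.04·35.2541^0.37 ≈ 7.6225, c_gold = y_gold − 0.08·k_gold ≈ 4.8022.
Gain: Δc = 4.8022 − 2.4617 ≈ 2.3405.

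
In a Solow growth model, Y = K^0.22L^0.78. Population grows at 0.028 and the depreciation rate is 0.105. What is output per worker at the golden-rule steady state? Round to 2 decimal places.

n + δ = 0.028 + 0.105 = 0.133.
Golden rule sets MPK = n+δ: 0.22·k^(0.22−1) = 0.133, so k_gold = (0.22/0.133)^(1/0.78) ≈ 1.9064.
Output: y_gold = k_gold^0.22 = 1.9064^0.22 ≈ 1.1525.

y_gold ≈ 1.15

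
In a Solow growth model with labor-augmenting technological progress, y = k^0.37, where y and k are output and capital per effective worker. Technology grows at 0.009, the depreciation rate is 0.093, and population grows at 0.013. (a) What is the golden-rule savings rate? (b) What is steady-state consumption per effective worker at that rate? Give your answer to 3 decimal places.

Break-even investment rate: n + g + δ = 0.013 + 0.009 + 0.093 = 0.115.
For Cobb-Douglas, s_gold equals capital's share: s_gold = 0.37.
Maximizing c = f(k) − (n+g+δ)·k gives f'(k) = n+g+δ, i.e. 0.37·k^(0.37−1) = 0.115, so k_gold = (0.37/0.115)^(1/0.63) ≈ 6.3909.
y_gold = 6.3909^0.37 ≈ 1.9864; c_gold = (1−0.37)·y_gold ≈ 1.2514.

(a) s_gold = 0.370; (b) c_gold ≈ 1.251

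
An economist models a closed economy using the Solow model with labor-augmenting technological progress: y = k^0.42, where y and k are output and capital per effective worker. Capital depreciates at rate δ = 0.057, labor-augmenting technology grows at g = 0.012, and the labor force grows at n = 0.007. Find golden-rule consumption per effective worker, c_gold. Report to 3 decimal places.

n + g + δ = 0.007 + 0.012 + 0.057 = 0.076.
Setting f'(k) = n+g+δ gives 0.42·k^(0.42−1) = 0.076, hence k_gold = (0.42/0.076)^(1/0.58) ≈ 19.0573.
y_gold = 19.0573^0.42 ≈ 3.4485.
c_gold = y_gold − (n+g+δ)·k_gold = 3.4485 − 0.076·19.0573 ≈ 2.0001.

c_gold ≈ 2.000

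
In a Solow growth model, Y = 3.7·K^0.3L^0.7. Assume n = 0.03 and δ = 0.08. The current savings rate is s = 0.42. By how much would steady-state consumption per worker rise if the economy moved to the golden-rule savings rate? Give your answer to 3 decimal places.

Δc ≈ 0.299

The effective depreciation rate is n + δ = 0.03 + 0.08 = 0.11.
Current steady state (s = 0.42): k* = (0.42·3.7/0.11)^(1/0.7) ≈ 43.9481, y* = 3.7·43.9481^0.3 ≈ 11.5102, c* = (1−0.42)·11.5102 ≈ 6.6759.
At the golden rule the marginal product of capital equals n+δ: 0.3·3.7·k^(0.3−1) = 0.11. Solving, k_gold = (0.3·3.7/0.11)^(1/0.7) ≈ 27.1760.
y_gold = 3.7·27.1760^0.3 ≈ 9.9645, c_gold = y_gold − 0.11·k_gold ≈ 6.9752.
Gain: Δc = 6.9752 − 6.6759 ≈ 0.2993.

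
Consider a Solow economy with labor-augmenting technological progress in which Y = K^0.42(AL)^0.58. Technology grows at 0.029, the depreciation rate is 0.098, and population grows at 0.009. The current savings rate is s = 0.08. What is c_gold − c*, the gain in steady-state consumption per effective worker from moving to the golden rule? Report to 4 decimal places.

Capital per effective worker breaks even when investment replaces (n + g + δ)·k; here n + g + δ = 0.136.
Current steady state (s = 0.08): k* = (0.08/0.136)^(1/0.58) ≈ 0.4006, y* = 0.4006^0.42 ≈ 0.6810, c* = (1−0.08)·0.6810 ≈ 0.6265.
Golden rule sets MPK = n+g+δ: 0.42·k^(0.42−1) = 0.136, so k_gold = (0.42/0.136)^(1/0.58) ≈ 6.9876.
y_gold = 6.9876^0.42 ≈ 2.2627, c_gold = y_gold − 0.136·k_gold ≈ 1.3123.
Gain: Δc = 1.3123 − 0.6265 ≈ 0.6859.

Δc ≈ 0.6859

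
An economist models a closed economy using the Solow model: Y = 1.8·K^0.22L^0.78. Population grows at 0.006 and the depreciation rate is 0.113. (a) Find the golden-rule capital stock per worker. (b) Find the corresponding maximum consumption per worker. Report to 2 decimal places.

n + δ = 0.006 + 0.113 = 0.119.
Maximizing c = f(k) − (n+δ)·k gives f'(k) = n+δ, i.e. 0.22·1.8·k^(0.22−1) = 0.119, so k_gold = (0.22·1.8/0.119)^(1/0.78) ≈ 4.6711.
y_gold = 1.8·4.6711^0.22 ≈ 2.5266; c_gold = y_gold − 0.119·k_gold ≈ 1.9708.

(a) k_gold ≈ 4.67; (b) c_gold ≈ 1.97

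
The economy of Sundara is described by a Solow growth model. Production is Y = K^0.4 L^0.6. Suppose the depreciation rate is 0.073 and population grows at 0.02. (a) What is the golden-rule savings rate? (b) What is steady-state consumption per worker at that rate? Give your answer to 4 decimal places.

n + δ = 0.02 + 0.073 = 0.093.
For Cobb-Douglas, s_gold equals capital's share: s_gold = 0.4.
Setting f'(k) = n+δ gives 0.4·k^(0.4−1) = 0.093, hence k_gold = (0.4/0.093)^(1/0.6) ≈ 11.3753.
y_gold = 11.3753^0.4 ≈ 2.6448; c_gold = (1−0.4)·y_gold ≈ 1.5869.

(a) s_gold = 0.4000; (b) c_gold ≈ 1.5869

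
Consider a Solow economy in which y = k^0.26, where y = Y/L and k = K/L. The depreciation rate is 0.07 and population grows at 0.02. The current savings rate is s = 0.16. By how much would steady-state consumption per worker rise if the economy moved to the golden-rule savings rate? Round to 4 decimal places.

n + δ = 0.02 + 0.07 = 0.09.
Current steady state (s = 0.16): k* = (0.16/0.09)^(1/0.74) ≈ 2.1761, y* = 2.1761^0.26 ≈ 1.2240, c* = (1−0.16)·1.2240 ≈ 1.0282.
Golden rule sets MPK = n+δ: 0.26·k^(0.26−1) = 0.09, so k_gold = (0.26/0.09)^(1/0.74) ≈ 4.1938.
y_gold = 4.1938^0.26 ≈ 1.4517, c_gold = y_gold − 0.09·k_gold ≈ 1.0743.
Gain: Δc = 1.0743 − 1.0282 ≈ 0.0461.

Δc ≈ 0.0461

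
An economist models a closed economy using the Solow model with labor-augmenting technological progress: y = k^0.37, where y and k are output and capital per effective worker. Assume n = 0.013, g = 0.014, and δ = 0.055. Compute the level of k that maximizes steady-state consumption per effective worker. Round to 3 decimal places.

Capital per effective worker breaks even when investment replaces (n + g + δ)·k; here n + g + δ = 0.082.
Golden rule sets MPK = n+g+δ: 0.37·k^(0.37−1) = 0.082, so k_gold = (0.37/0.082)^(1/0.63) ≈ 10.9323.

k_gold ≈ 10.932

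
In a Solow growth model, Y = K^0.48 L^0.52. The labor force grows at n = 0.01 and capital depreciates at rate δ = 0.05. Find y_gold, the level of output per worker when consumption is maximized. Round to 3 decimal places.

y_gold ≈ 6.817

Capital per worker breaks even when investment replaces (n + δ)·k; here n + δ = 0.06.
Setting f'(k) = n+δ gives 0.48·k^(0.48−1) = 0.06, hence k_gold = (0.48/0.06)^(1/0.52) ≈ 54.5395.
Output: y_gold = k_gold^0.48 = 54.5395^0.48 ≈ 6.8174.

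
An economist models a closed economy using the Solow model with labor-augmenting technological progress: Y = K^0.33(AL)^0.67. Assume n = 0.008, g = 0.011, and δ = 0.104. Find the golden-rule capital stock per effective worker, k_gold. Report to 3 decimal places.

The effective depreciation rate is n + g + δ = 0.008 + 0.011 + 0.104 = 0.123.
At the golden rule the marginal product of capital equals n+g+δ: 0.33·k^(0.33−1) = 0.123. Solving, k_gold = (0.33/0.123)^(1/0.67) ≈ 4.3623.

k_gold ≈ 4.362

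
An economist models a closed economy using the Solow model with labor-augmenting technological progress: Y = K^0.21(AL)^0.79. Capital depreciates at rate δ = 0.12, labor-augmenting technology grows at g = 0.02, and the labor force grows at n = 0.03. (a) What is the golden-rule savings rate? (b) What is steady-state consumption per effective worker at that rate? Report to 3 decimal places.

Break-even investment rate: n + g + δ = 0.03 + 0.02 + 0.12 = 0.17.
For Cobb-Douglas, s_gold equals capital's share: s_gold = 0.21.
Maximizing c = f(k) − (n+g+δ)·k gives f'(k) = n+g+δ, i.e. 0.21·k^(0.21−1) = 0.17, so k_gold = (0.21/0.17)^(1/0.79) ≈ 1.3067.
y_gold = 1.3067^0.21 ≈ 1.0578; c_gold = (1−0.21)·y_gold ≈ 0.8356.

(a) s_gold = 0.210; (b) c_gold ≈ 0.836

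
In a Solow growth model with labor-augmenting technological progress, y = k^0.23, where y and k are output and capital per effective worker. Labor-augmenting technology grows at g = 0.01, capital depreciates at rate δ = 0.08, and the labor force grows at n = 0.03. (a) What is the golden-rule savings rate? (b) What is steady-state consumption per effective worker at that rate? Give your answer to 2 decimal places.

Capital per effective worker breaks even when investment replaces (n + g + δ)·k; here n + g + δ = 0.12.
For Cobb-Douglas, s_gold equals capital's share: s_gold = 0.23.
At the golden rule the marginal product of capital equals n+g+δ: 0.23·k^(0.23−1) = 0.12. Solving, k_gold = (0.23/0.12)^(1/0.77) ≈ 2.3278.
y_gold = 2.3278^0.23 ≈ 1.2145; c_gold = (1−0.23)·y_gold ≈ 0.9352.

(a) s_gold = 0.23; (b) c_gold ≈ 0.94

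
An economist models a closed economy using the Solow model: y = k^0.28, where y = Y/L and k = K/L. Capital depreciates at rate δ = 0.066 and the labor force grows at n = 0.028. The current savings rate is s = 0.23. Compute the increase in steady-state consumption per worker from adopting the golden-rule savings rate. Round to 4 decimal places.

Δc ≈ 0.0103

Capital per worker breaks even when investment replaces (n + δ)·k; here n + δ = 0.094.
Current steady state (s = 0.23): k* = (0.23/0.094)^(1/0.72) ≈ 3.4652, y* = 3.4652^0.28 ≈ 1.4162, c* = (1−0.23)·1.4162 ≈ 1.0905.
At the golden rule the marginal product of capital equals n+δ: 0.28·k^(0.28−1) = 0.094. Solving, k_gold = (0.28/0.094)^(1/0.72) ≈ 4.5538.
y_gold = 4.5538^0.28 ≈ 1.5288, c_gold = y_gold − 0.094·k_gold ≈ 1.1007.
Gain: Δc = 1.1007 − 1.0905 ≈ 0.0103.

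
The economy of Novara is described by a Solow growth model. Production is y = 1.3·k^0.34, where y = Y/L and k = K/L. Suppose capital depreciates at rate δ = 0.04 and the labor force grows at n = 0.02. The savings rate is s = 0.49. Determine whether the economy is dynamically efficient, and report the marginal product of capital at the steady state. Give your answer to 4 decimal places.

dynamically inefficient; MPK ≈ 0.0416

Capital per worker breaks even when investment replaces (n + δ)·k; here n + δ = 0.06.
Steady-state k*: s·A·k^0.34 = 0.06·k gives k* = (0.49·1.3/0.06)^(1/0.66) ≈ 35.8532.
MPK = 0.34·1.3·35.8532^(-0.66) ≈ 0.0416.
MPK < n+δ = 0.06, so the economy is dynamically inefficient (over-saving).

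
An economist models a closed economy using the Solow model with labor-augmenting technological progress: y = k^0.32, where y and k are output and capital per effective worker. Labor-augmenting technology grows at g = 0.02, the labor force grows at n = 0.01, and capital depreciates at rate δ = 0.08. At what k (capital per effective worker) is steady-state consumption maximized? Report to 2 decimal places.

k_gold ≈ 4.81

n + g + δ = 0.01 + 0.02 + 0.08 = 0.11.
Golden rule sets MPK = n+g+δ: 0.32·k^(0.32−1) = 0.11, so k_gold = (0.32/0.11)^(1/0.68) ≈ 4.8083.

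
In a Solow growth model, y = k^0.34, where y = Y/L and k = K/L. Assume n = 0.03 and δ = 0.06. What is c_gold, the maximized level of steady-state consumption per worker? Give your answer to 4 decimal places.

n + δ = 0.03 + 0.06 = 0.09.
At the golden rule the marginal product of capital equals n+δ: 0.34·k^(0.34−1) = 0.09. Solving, k_gold = (0.34/0.09)^(1/0.66) ≈ 7.4920.
y_gold = 7.4920^0.34 ≈ 1.9832.
c_gold = y_gold − (n+δ)·k_gold = 1.9832 − 0.09·7.4920 ≈ 1.3089.

c_gold ≈ 1.3089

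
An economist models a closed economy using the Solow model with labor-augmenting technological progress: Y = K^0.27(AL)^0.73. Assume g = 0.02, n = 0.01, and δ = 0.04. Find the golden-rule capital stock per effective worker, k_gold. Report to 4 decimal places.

n + g + δ = 0.01 + 0.02 + 0.04 = 0.07.
Maximizing c = f(k) − (n+g+δ)·k gives f'(k) = n+g+δ, i.e. 0.27·k^(0.27−1) = 0.07, so k_gold = (0.27/0.07)^(1/0.73) ≈ 6.3548.

k_gold ≈ 6.3548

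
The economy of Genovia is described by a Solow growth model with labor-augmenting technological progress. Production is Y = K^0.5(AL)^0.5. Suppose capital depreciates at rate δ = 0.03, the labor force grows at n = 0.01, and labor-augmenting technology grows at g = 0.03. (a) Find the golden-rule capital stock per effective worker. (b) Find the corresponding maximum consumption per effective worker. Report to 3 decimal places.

(a) k_gold ≈ 51.020; (b) c_gold ≈ 3.571

Break-even investment rate: n + g + δ = 0.01 + 0.03 + 0.03 = 0.07.
At the golden rule the marginal product of capital equals n+g+δ: 0.5·k^(0.5−1) = 0.07. Solving, k_gold = (0.5/0.07)^(1/0.5) ≈ 51.0204.
y_gold = 51.0204^0.5 ≈ 7.1429; c_gold = y_gold − 0.07·k_gold ≈ 3.5714.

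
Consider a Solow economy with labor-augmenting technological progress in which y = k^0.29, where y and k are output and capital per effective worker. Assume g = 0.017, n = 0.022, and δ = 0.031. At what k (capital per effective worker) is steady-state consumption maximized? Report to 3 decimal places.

k_gold ≈ 7.403

n + g + δ = 0.022 + 0.017 + 0.031 = 0.07.
Golden rule sets MPK = n+g+δ: 0.29·k^(0.29−1) = 0.07, so k_gold = (0.29/0.07)^(1/0.71) ≈ 7.4035.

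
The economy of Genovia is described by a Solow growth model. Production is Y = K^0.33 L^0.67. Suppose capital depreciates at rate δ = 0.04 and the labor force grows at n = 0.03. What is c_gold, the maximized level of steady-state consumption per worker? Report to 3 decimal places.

Break-even investment rate: n + δ = 0.03 + 0.04 = 0.07.
Golden rule sets MPK = n+δ: 0.33·k^(0.33−1) = 0.07, so k_gold = (0.33/0.07)^(1/0.67) ≈ 10.1181.
y_gold = 10.1181^0.33 ≈ 2.1463.
c_gold = y_gold − (n+δ)·k_gold = 2.1463 − 0.07·10.1181 ≈ 1.4380.

c_gold ≈ 1.438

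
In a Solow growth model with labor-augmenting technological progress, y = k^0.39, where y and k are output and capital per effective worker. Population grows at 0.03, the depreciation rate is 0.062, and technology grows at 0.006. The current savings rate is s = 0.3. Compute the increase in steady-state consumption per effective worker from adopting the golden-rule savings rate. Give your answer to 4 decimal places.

The effective depreciation rate is n + g + δ = 0.03 + 0.006 + 0.062 = 0.098.
Current steady state (s = 0.3): k* = (0.3/0.098)^(1/0.61) ≈ 6.2596, y* = 6.2596^0.39 ≈ 2.0448, c* = (1−0.3)·2.0448 ≈ 1.4314.
Golden rule sets MPK = n+g+δ: 0.39·k^(0.39−1) = 0.098, so k_gold = (0.39/0.098)^(1/0.61) ≈ 9.6237.
y_gold = 9.6237^0.39 ≈ 2.4183, c_gold = y_gold − 0.098·k_gold ≈ 1.4751.
Gain: Δc = 1.4751 − 1.4314 ≈ 0.0438.

Δc ≈ 0.0438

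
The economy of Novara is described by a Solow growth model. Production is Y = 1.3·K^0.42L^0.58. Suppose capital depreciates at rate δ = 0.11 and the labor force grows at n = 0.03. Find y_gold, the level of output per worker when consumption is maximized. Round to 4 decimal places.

Capital per worker breaks even when investment replaces (n + δ)·k; here n + δ = 0.14.
Golden rule sets MPK = n+δ: 0.42·1.3·k^(0.42−1) = 0.14, so k_gold = (0.42·1.3/0.14)^(1/0.58) ≈ 10.4491.
Output: y_gold = 1.3·k_gold^0.42 = 1.3·10.4491^0.42 ≈ 3.4830.

y_gold ≈ 3.4830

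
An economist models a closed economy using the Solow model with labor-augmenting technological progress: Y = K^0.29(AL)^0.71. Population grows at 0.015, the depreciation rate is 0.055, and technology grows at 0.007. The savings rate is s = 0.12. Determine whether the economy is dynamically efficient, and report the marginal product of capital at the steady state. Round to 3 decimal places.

dynamically efficient; MPK ≈ 0.186

The effective depreciation rate is n + g + δ = 0.015 + 0.007 + 0.055 = 0.077.
Steady-state k*: s·k^0.29 = 0.077·k gives k* = (0.12/0.077)^(1/0.71) ≈ 1.8681.
MPK = 0.29·1.8681^(-0.71) ≈ 0.1861.
MPK > n+g+δ = 0.077, so the economy is dynamically efficient (under-saving).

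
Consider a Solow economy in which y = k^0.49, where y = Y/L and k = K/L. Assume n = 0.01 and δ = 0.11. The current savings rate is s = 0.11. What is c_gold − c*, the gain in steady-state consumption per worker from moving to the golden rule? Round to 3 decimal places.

Capital per worker breaks even when investment replaces (n + δ)·k; here n + δ = 0.12.
Current steady state (s = 0.11): k* = (0.11/0.12)^(1/0.51) ≈ 0.8431, y* = 0.8431^0.49 ≈ 0.9198, c* = (1−0.11)·0.9198 ≈ 0.8186.
Setting f'(k) = n+δ gives 0.49·k^(0.49−1) = 0.12, hence k_gold = (0.49/0.12)^(1/0.51) ≈ 15.7786.
y_gold = 15.7786^0.49 ≈ 3.8641, c_gold = y_gold − 0.12·k_gold ≈ 1.9707.
Gain: Δc = 1.9707 − 0.8186 ≈ 1.1521.

Δc ≈ 1.152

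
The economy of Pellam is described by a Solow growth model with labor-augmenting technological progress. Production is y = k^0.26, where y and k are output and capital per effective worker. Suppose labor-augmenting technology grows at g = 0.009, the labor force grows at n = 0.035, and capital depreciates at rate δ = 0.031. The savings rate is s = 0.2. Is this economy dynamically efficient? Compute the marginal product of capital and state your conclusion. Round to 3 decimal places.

n + g + δ = 0.035 + 0.009 + 0.031 = 0.075.
Steady-state k*: s·k^0.26 = 0.075·k gives k* = (0.2/0.075)^(1/0.74) ≈ 3.7639.
MPK = 0.26·3.7639^(-0.74) ≈ 0.0975.
MPK > n+g+δ = 0.075, so the economy is dynamically efficient (under-saving).

dynamically efficient; MPK ≈ 0.097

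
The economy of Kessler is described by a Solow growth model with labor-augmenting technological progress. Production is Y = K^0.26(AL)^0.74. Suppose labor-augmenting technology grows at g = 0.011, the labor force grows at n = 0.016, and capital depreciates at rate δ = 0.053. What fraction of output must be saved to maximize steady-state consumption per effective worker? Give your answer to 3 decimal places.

n + g + δ = 0.016 + 0.011 + 0.053 = 0.08.
At the golden rule MPK = n+g+δ, and in any Cobb-Douglas steady state s = (n+g+δ)·k/y = MPK·k/y = capital's share 0.26.

s_gold = 0.260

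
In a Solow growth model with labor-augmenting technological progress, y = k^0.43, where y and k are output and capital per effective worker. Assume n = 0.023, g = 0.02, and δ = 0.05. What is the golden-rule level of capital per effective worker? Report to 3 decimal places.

Capital per effective worker breaks even when investment replaces (n + g + δ)·k; here n + g + δ = 0.093.
Setting f'(k) = n+g+δ gives 0.43·k^(0.43−1) = 0.093, hence k_gold = (0.43/0.093)^(1/0.57) ≈ 14.6771.

k_gold ≈ 14.677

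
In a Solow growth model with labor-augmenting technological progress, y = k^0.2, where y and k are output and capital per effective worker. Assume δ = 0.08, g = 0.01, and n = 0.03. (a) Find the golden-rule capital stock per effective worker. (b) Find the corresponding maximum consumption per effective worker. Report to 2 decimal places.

(a) k_gold ≈ 1.89; (b) c_gold ≈ 0.91

Break-even investment rate: n + g + δ = 0.03 + 0.01 + 0.08 = 0.12.
At the golden rule the marginal product of capital equals n+g+δ: 0.2·k^(0.2−1) = 0.12. Solving, k_gold = (0.2/0.12)^(1/0.8) ≈ 1.8937.
y_gold = 1.8937^0.2 ≈ 1.1362; c_gold = y_gold − 0.12·k_gold ≈ 0.9090.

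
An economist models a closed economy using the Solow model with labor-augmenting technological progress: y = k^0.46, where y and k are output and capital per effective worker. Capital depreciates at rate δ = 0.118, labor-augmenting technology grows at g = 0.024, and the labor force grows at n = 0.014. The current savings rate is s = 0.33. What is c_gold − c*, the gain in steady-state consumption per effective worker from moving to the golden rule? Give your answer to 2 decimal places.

Δc ≈ 0.09

n + g + δ = 0.014 + 0.024 + 0.118 = 0.156.
Current steady state (s = 0.33): k* = (0.33/0.156)^(1/0.54) ≈ 4.0047, y* = 4.0047^0.46 ≈ 1.8931, c* = (1−0.33)·1.8931 ≈ 1.2684.
Setting f'(k) = n+g+δ gives 0.46·k^(0.46−1) = 0.156, hence k_gold = (0.46/0.156)^(1/0.54) ≈ 7.4078.
y_gold = 7.4078^0.46 ≈ 2.5122, c_gold = y_gold − 0.156·k_gold ≈ 1.3566.
Gain: Δc = 1.3566 − 1.2684 ≈ 0.0882.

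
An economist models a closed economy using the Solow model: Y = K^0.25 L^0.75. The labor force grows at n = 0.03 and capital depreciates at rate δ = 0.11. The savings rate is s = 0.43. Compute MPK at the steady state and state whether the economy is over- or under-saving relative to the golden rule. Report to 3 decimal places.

over-saving; MPK ≈ 0.081

The effective depreciation rate is n + δ = 0.03 + 0.11 = 0.14.
Steady-state k*: s·k^0.25 = 0.14·k gives k* = (0.43/0.14)^(1/0.75) ≈ 4.4646.
MPK = 0.25·4.4646^(-0.75) ≈ 0.0814.
MPK < n+δ = 0.14, so the economy is dynamically inefficient (over-saving).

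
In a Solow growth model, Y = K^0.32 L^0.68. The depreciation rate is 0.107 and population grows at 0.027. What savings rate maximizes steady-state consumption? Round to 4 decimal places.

s_gold = 0.3200

Break-even investment rate: n + δ = 0.027 + 0.107 = 0.134.
At the golden rule MPK = n+δ, and in any Cobb-Douglas steady state s = (n+δ)·k/y = MPK·k/y = capital's share 0.32.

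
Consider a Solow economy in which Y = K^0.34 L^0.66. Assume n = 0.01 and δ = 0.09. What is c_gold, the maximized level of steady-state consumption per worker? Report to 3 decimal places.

n + δ = 0.01 + 0.09 = 0.1.
Setting f'(k) = n+δ gives 0.34·k^(0.34−1) = 0.1, hence k_gold = (0.34/0.1)^(1/0.66) ≈ 6.3866.
y_gold = 6.3866^0.34 ≈ 1.8784.
c_gold = y_gold − (n+δ)·k_gold = 1.8784 − 0.1·6.3866 ≈ 1.2398.

c_gold ≈ 1.240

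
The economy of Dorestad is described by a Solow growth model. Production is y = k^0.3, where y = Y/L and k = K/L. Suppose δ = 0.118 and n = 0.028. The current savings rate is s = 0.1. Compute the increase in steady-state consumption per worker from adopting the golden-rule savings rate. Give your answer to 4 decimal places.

Break-even investment rate: n + δ = 0.028 + 0.118 = 0.146.
Current steady state (s = 0.1): k* = (0.1/0.146)^(1/0.7) ≈ 0.5824, y* = 0.5824^0.3 ≈ 0.8503, c* = (1−0.1)·0.8503 ≈ 0.7653.
At the golden rule the marginal product of capital equals n+δ: 0.3·k^(0.3−1) = 0.146. Solving, k_gold = (0.3/0.146)^(1/0.7) ≈ 2.7978.
y_gold = 2.7978^0.3 ≈ 1.3616, c_gold = y_gold − 0.146·k_gold ≈ 0.9531.
Gain: Δc = 0.9531 − 0.7653 ≈ 0.1879.

Δc ≈ 0.1879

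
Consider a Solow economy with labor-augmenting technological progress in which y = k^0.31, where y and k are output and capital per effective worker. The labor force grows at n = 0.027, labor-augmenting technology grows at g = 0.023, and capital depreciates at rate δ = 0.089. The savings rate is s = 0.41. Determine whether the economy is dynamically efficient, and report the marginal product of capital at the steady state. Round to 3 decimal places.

dynamically inefficient; MPK ≈ 0.105

Capital per effective worker breaks even when investment replaces (n + g + δ)·k; here n + g + δ = 0.139.
Steady-state k*: s·k^0.31 = 0.139·k gives k* = (0.41/0.139)^(1/0.69) ≈ 4.7954.
MPK = 0.31·4.7954^(-0.69) ≈ 0.1051.
MPK < n+g+δ = 0.139, so the economy is dynamically inefficient (over-saving).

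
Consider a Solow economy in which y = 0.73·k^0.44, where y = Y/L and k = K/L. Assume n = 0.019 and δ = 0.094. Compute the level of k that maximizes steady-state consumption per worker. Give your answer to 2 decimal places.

k_gold ≈ 6.46

The effective depreciation rate is n + δ = 0.019 + 0.094 = 0.113.
Golden rule sets MPK = n+δ: 0.44·0.73·k^(0.44−1) = 0.113, so k_gold = (0.44·0.73/0.113)^(1/0.56) ≈ 6.4591.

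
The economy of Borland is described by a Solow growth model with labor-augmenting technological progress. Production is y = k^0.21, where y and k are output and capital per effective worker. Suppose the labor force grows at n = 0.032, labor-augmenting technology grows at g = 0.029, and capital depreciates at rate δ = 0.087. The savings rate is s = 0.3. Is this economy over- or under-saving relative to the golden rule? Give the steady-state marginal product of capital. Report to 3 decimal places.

Capital per effective worker breaks even when investment replaces (n + g + δ)·k; here n + g + δ = 0.148.
Steady-state k*: s·k^0.21 = 0.148·k gives k* = (0.3/0.148)^(1/0.79) ≈ 2.4458.
MPK = 0.21·2.4458^(-0.79) ≈ 0.1036.
MPK < n+g+δ = 0.148, so the economy is dynamically inefficient (over-saving).

over-saving; MPK ≈ 0.104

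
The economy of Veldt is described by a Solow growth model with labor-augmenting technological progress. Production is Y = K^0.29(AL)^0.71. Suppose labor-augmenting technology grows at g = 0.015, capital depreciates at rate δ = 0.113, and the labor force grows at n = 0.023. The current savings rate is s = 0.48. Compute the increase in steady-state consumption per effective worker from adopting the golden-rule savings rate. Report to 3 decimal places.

The effective depreciation rate is n + g + δ = 0.023 + 0.015 + 0.113 = 0.151.
Current steady state (s = 0.48): k* = (0.48/0.151)^(1/0.71) ≈ 5.0982, y* = 5.0982^0.29 ≈ 1.6038, c* = (1−0.48)·1.6038 ≈ 0.8340.
At the golden rule the marginal product of capital equals n+g+δ: 0.29·k^(0.29−1) = 0.151. Solving, k_gold = (0.29/0.151)^(1/0.71) ≈ 2.5072.
y_gold = 2.5072^0.29 ≈ 1.3055, c_gold = y_gold − 0.151·k_gold ≈ 0.9269.
Gain: Δc = 0.9269 − 0.8340 ≈ 0.0929.

Δc ≈ 0.093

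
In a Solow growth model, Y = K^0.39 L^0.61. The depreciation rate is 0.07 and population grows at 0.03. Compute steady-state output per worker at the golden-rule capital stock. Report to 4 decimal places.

y_gold ≈ 2.3872

The effective depreciation rate is n + δ = 0.03 + 0.07 = 0.1.
At the golden rule the marginal product of capital equals n+δ: 0.39·k^(0.39−1) = 0.1. Solving, k_gold = (0.39/0.1)^(1/0.61) ≈ 9.3102.
Output: y_gold = k_gold^0.39 = 9.3102^0.39 ≈ 2.3872.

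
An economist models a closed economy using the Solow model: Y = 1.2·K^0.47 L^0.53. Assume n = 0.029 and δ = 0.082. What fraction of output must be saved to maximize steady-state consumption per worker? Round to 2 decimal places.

The effective depreciation rate is n + δ = 0.029 + 0.082 = 0.111.
At the golden rule MPK = n+δ, and in any Cobb-Douglas steady state s = (n+δ)·k/y = MPK·k/y = capital's share 0.47.

s_gold = 0.47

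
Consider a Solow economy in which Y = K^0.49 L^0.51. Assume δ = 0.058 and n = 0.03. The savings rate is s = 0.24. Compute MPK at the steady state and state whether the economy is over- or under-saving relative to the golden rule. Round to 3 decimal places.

Break-even investment rate: n + δ = 0.03 + 0.058 = 0.088.
Steady-state k*: s·k^0.49 = 0.088·k gives k* = (0.24/0.088)^(1/0.51) ≈ 7.1510.
MPK = 0.49·7.1510^(-0.51) ≈ 0.1797.
MPK > n+δ = 0.088, so the economy is dynamically efficient (under-saving).

under-saving; MPK ≈ 0.180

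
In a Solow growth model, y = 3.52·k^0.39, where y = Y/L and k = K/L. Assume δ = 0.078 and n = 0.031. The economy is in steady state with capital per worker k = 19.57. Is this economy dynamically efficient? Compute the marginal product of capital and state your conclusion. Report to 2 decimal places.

dynamically efficient; MPK ≈ 0.22

The effective depreciation rate is n + δ = 0.031 + 0.078 = 0.109.
MPK = 0.39·3.52·k^(0.39−1) = 0.39·3.52·19.57^(-0.61) ≈ 0.2237.
MPK > 0.109, so the economy is dynamically efficient (under-saving).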